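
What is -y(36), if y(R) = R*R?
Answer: -1296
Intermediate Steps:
y(R) = R²
-y(36) = -1*36² = -1*1296 = -1296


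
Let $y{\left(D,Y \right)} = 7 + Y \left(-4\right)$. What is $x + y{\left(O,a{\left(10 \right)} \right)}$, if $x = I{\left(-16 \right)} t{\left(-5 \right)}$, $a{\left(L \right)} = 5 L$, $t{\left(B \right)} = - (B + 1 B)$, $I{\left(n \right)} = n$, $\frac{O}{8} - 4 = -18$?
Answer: $-353$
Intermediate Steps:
$O = -112$ ($O = 32 + 8 \left(-18\right) = 32 - 144 = -112$)
$t{\left(B \right)} = - 2 B$ ($t{\left(B \right)} = - (B + B) = - 2 B$)
$y{\left(D,Y \right)} = 7 - 4 Y$
$x = -160$ ($x = - 16 \left(\left(-2\right) \left(-5\right)\right) = \left(-16\right) 10 = -160$)
$x + y{\left(O,a{\left(10 \right)} \right)} = -160 + \left(7 - 4 \cdot 5 \cdot 10\right) = -160 + \left(7 - 200\right) = -160 - 193 = -353$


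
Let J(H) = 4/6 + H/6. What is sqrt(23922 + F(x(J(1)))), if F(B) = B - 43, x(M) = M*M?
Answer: sqrt(859669)/6 ≈ 154.53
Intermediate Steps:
J(H) = 2/3 + H/6 (J(H) = 4*(1/6) + H*(1/6) = 2/3 + H/6)
x(M) = M**2
F(B) = -43 + B
sqrt(23922 + F(x(J(1)))) = sqrt(23922 + (-43 + (2/3 + (1/6)*1)**2)) = sqrt(23922 + (-43 + (2/3 + 1/6)**2)) = sqrt(23922 + (-43 + (5/6)**2)) = sqrt(23922 + (-43 + 25/36)) = sqrt(23922 - 1523/36) = sqrt(859669/36) = sqrt(859669)/6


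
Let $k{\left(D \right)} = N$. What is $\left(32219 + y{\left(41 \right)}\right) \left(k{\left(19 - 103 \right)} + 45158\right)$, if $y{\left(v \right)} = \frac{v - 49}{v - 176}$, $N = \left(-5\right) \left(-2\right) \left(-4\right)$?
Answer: $\frac{196244034614}{135} \approx 1.4537 \cdot 10^{9}$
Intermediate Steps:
$N = -40$ ($N = 10 \left(-4\right) = -40$)
$k{\left(D \right)} = -40$
$y{\left(v \right)} = \frac{-49 + v}{-176 + v}$ ($y{\left(v \right)} = \frac{v - 49}{-176 + v} = \frac{-49 + v}{-176 + v}$)
$\left(32219 + y{\left(41 \right)}\right) \left(k{\left(19 - 103 \right)} + 45158\right) = \left(32219 + \frac{-49 + 41}{-176 + 41}\right) \left(-40 + 45158\right) = \left(32219 + \frac{1}{-135} \left(-8\right)\right) 45118 = \left(32219 - - \frac{8}{135}\right) 45118 = \left(32219 + \frac{8}{135}\right) 45118 = \frac{4349573}{135} \cdot 45118 = \frac{196244034614}{135}$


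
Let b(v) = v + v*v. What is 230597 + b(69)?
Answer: 235427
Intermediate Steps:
b(v) = v + v²
230597 + b(69) = 230597 + 69*(1 + 69) = 230597 + 69*70 = 230597 + 4830 = 235427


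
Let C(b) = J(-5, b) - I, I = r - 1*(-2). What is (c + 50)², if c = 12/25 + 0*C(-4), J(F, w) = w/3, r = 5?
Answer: 1592644/625 ≈ 2548.2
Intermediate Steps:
J(F, w) = w/3 (J(F, w) = w*(⅓) = w/3)
I = 7 (I = 5 - 1*(-2) = 5 + 2 = 7)
C(b) = -7 + b/3 (C(b) = b/3 - 1*7 = b/3 - 7 = -7 + b/3)
c = 12/25 (c = 12/25 + 0*(-7 + (⅓)*(-4)) = 12*(1/25) + 0*(-7 - 4/3) = 12/25 + 0*(-25/3) = 12/25 + 0 = 12/25 ≈ 0.48000)
(c + 50)² = (12/25 + 50)² = (1262/25)² = 1592644/625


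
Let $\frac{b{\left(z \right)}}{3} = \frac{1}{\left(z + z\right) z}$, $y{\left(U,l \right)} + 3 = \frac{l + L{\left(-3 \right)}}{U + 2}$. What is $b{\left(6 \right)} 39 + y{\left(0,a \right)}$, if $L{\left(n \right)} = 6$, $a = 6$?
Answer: $\frac{37}{8} \approx 4.625$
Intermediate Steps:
$y{\left(U,l \right)} = -3 + \frac{6 + l}{2 + U}$ ($y{\left(U,l \right)} = -3 + \frac{l + 6}{U + 2} = -3 + \frac{6 + l}{2 + U}$)
$b{\left(z \right)} = \frac{3}{2 z^{2}}$ ($b{\left(z \right)} = 3 \frac{1}{\left(z + z\right) z} = 3 \frac{1}{2 z z} = 3 \frac{\frac{1}{2} \frac{1}{z}}{z} = 3 \frac{1}{2 z^{2}} = \frac{3}{2 z^{2}}$)
$b{\left(6 \right)} 39 + y{\left(0,a \right)} = \frac{3}{2 \cdot 36} \cdot 39 + \frac{6 - 0}{2 + 0} = \frac{3}{2} \cdot \frac{1}{36} \cdot 39 + \frac{6 + 0}{2} = \frac{1}{24} \cdot 39 + \frac{1}{2} \cdot 6 = \frac{13}{8} + 3 = \frac{37}{8}$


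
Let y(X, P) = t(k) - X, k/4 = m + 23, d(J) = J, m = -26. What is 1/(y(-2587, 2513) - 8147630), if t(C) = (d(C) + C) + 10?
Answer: -1/8145057 ≈ -1.2277e-7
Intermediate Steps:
k = -12 (k = 4*(-26 + 23) = 4*(-3) = -12)
t(C) = 10 + 2*C (t(C) = (C + C) + 10 = 2*C + 10 = 10 + 2*C)
y(X, P) = -14 - X (y(X, P) = (10 + 2*(-12)) - X = (10 - 24) - X = -14 - X)
1/(y(-2587, 2513) - 8147630) = 1/((-14 - 1*(-2587)) - 8147630) = 1/((-14 + 2587) - 8147630) = 1/(2573 - 8147630) = 1/(-8145057) = -1/8145057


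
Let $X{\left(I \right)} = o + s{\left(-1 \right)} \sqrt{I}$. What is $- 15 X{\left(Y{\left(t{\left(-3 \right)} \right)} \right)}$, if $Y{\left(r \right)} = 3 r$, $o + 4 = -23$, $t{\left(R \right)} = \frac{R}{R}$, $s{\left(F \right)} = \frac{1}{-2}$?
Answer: $405 + \frac{15 \sqrt{3}}{2} \approx 417.99$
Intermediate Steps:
$s{\left(F \right)} = - \frac{1}{2}$
$t{\left(R \right)} = 1$
$o = -27$ ($o = -4 - 23 = -27$)
$X{\left(I \right)} = -27 - \frac{\sqrt{I}}{2}$
$- 15 X{\left(Y{\left(t{\left(-3 \right)} \right)} \right)} = - 15 \left(-27 - \frac{\sqrt{3 \cdot 1}}{2}\right) = - 15 \left(-27 - \frac{\sqrt{3}}{2}\right) = 405 + \frac{15 \sqrt{3}}{2}$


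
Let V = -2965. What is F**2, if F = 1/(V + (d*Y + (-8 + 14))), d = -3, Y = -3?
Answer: 1/8702500 ≈ 1.1491e-7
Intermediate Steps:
F = -1/2950 (F = 1/(-2965 + (-3*(-3) + (-8 + 14))) = 1/(-2965 + (9 + 6)) = 1/(-2965 + 15) = 1/(-2950) = -1/2950 ≈ -0.00033898)
F**2 = (-1/2950)**2 = 1/8702500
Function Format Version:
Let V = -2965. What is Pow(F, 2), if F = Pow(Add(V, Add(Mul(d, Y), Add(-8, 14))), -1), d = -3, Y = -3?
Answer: Rational(1, 8702500) ≈ 1.1491e-7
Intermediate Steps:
F = Rational(-1, 2950) (F = Pow(Add(-2965, Add(Mul(-3, -3), Add(-8, 14))), -1) = Pow(Add(-2965, Add(9, 6)), -1) = Pow(Add(-2965, 15), -1) = Pow(-2950, -1) = Rational(-1, 2950) ≈ -0.00033898)
Pow(F, 2) = Pow(Rational(-1, 2950), 2) = Rational(1, 8702500)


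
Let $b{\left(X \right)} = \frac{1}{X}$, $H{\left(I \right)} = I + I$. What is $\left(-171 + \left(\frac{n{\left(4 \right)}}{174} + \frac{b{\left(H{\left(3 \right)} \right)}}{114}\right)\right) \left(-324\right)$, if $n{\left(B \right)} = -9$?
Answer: $\frac{30536577}{551} \approx 55420.0$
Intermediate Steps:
$H{\left(I \right)} = 2 I$
$\left(-171 + \left(\frac{n{\left(4 \right)}}{174} + \frac{b{\left(H{\left(3 \right)} \right)}}{114}\right)\right) \left(-324\right) = \left(-171 - \left(\frac{3}{58} - \frac{1}{2 \cdot 3 \cdot 114}\right)\right) \left(-324\right) = \left(-171 - \left(\frac{3}{58} - \frac{1}{6} \cdot \frac{1}{114}\right)\right) \left(-324\right) = \left(-171 + \left(- \frac{3}{58} + \frac{1}{6} \cdot \frac{1}{114}\right)\right) \left(-324\right) = \left(-171 + \left(- \frac{3}{58} + \frac{1}{684}\right)\right) \left(-324\right) = \left(-171 - \frac{997}{19836}\right) \left(-324\right) = \left(- \frac{3392953}{19836}\right) \left(-324\right) = \frac{30536577}{551}$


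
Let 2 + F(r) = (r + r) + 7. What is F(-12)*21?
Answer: -399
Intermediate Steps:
F(r) = 5 + 2*r (F(r) = -2 + ((r + r) + 7) = -2 + (2*r + 7) = -2 + (7 + 2*r) = 5 + 2*r)
F(-12)*21 = (5 + 2*(-12))*21 = (5 - 24)*21 = -19*21 = -399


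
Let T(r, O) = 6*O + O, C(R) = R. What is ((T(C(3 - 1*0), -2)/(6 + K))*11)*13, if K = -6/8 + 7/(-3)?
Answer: -3432/5 ≈ -686.40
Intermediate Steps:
K = -37/12 (K = -6*⅛ + 7*(-⅓) = -¾ - 7/3 = -37/12 ≈ -3.0833)
T(r, O) = 7*O
((T(C(3 - 1*0), -2)/(6 + K))*11)*13 = (((7*(-2))/(6 - 37/12))*11)*13 = ((-14/(35/12))*11)*13 = (((12/35)*(-14))*11)*13 = -24/5*11*13 = -264/5*13 = -3432/5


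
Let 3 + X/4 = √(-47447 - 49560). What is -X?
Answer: 12 - 4*I*√97007 ≈ 12.0 - 1245.8*I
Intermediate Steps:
X = -12 + 4*I*√97007 (X = -12 + 4*√(-47447 - 49560) = -12 + 4*√(-97007) = -12 + 4*(I*√97007) = -12 + 4*I*√97007 ≈ -12.0 + 1245.8*I)
-X = -(-12 + 4*I*√97007) = 12 - 4*I*√97007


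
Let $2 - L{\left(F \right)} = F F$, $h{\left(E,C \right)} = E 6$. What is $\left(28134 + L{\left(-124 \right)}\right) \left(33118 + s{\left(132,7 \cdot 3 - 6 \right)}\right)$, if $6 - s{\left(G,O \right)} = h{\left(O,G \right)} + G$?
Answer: $419829520$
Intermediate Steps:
$h{\left(E,C \right)} = 6 E$
$L{\left(F \right)} = 2 - F^{2}$ ($L{\left(F \right)} = 2 - F F = 2 - F^{2}$)
$s{\left(G,O \right)} = 6 - G - 6 O$ ($s{\left(G,O \right)} = 6 - \left(6 O + G\right) = 6 - \left(G + 6 O\right) = 6 - G - 6 O$)
$\left(28134 + L{\left(-124 \right)}\right) \left(33118 + s{\left(132,7 \cdot 3 - 6 \right)}\right) = \left(28134 + \left(2 - \left(-124\right)^{2}\right)\right) \left(33118 - \left(126 + 6 \left(7 \cdot 3 - 6\right)\right)\right) = \left(28134 + \left(2 - 15376\right)\right) \left(33118 - \left(126 + 6 \left(21 - 6\right)\right)\right) = \left(28134 + \left(2 - 15376\right)\right) \left(33118 - 216\right) = \left(28134 - 15374\right) \left(33118 - 216\right) = 12760 \left(33118 - 216\right) = 12760 \cdot 32902 = 419829520$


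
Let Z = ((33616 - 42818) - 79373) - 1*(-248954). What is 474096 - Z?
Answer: 313717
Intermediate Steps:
Z = 160379 (Z = (-9202 - 79373) + 248954 = -88575 + 248954 = 160379)
474096 - Z = 474096 - 1*160379 = 474096 - 160379 = 313717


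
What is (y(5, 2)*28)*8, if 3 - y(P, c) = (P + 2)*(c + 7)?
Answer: -13440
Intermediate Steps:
y(P, c) = 3 - (2 + P)*(7 + c) (y(P, c) = 3 - (P + 2)*(c + 7) = 3 - (2 + P)*(7 + c))
(y(5, 2)*28)*8 = ((-11 - 7*5 - 2*2 - 1*5*2)*28)*8 = ((-11 - 35 - 4 - 10)*28)*8 = -60*28*8 = -1680*8 = -13440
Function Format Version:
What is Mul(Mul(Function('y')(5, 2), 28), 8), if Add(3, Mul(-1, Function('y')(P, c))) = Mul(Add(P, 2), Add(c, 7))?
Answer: -13440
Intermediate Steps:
Function('y')(P, c) = Add(3, Mul(-1, Add(2, P), Add(7, c))) (Function('y')(P, c) = Add(3, Mul(-1, Mul(Add(P, 2), Add(c, 7)))) = Add(3, Mul(-1, Mul(Add(2, P), Add(7, c)))) = Add(3, Mul(-1, Add(2, P), Add(7, c))))
Mul(Mul(Function('y')(5, 2), 28), 8) = Mul(Mul(Add(-11, Mul(-7, 5), Mul(-2, 2), Mul(-1, 5, 2)), 28), 8) = Mul(Mul(Add(-11, -35, -4, -10), 28), 8) = Mul(Mul(-60, 28), 8) = Mul(-1680, 8) = -13440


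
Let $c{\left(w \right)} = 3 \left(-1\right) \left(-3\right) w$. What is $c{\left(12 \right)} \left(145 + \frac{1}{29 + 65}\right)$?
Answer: $\frac{736074}{47} \approx 15661.0$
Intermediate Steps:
$c{\left(w \right)} = 9 w$ ($c{\left(w \right)} = 3 \cdot 3 w = 9 w$)
$c{\left(12 \right)} \left(145 + \frac{1}{29 + 65}\right) = 9 \cdot 12 \left(145 + \frac{1}{29 + 65}\right) = 108 \left(145 + \frac{1}{94}\right) = 108 \cdot \frac{13631}{94} = \frac{736074}{47}$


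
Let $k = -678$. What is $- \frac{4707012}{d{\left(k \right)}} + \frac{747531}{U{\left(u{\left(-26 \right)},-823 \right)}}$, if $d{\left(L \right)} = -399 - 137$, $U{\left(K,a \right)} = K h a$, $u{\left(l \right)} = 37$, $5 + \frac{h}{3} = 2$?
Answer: $\frac{35844435509}{4080434} \approx 8784.5$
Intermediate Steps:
$h = -9$ ($h = -15 + 3 \cdot 2 = -15 + 6 = -9$)
$U{\left(K,a \right)} = - 9 K a$ ($U{\left(K,a \right)} = K \left(-9\right) a = - 9 K a$)
$d{\left(L \right)} = -536$ ($d{\left(L \right)} = -399 - 137 = -536$)
$- \frac{4707012}{d{\left(k \right)}} + \frac{747531}{U{\left(u{\left(-26 \right)},-823 \right)}} = - \frac{4707012}{-536} + \frac{747531}{\left(-9\right) 37 \left(-823\right)} = \left(-4707012\right) \left(- \frac{1}{536}\right) + \frac{747531}{274059} = \frac{1176753}{134} + 747531 \cdot \frac{1}{274059} = \frac{1176753}{134} + \frac{83059}{30451} = \frac{35844435509}{4080434}$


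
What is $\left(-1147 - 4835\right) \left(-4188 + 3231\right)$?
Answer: $5724774$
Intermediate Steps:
$\left(-1147 - 4835\right) \left(-4188 + 3231\right) = \left(-5982\right) \left(-957\right) = 5724774$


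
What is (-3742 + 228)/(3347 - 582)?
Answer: -502/395 ≈ -1.2709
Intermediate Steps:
(-3742 + 228)/(3347 - 582) = -3514/2765 = -3514*1/2765 = -502/395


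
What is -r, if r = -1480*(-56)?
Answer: -82880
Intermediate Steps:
r = 82880
-r = -1*82880 = -82880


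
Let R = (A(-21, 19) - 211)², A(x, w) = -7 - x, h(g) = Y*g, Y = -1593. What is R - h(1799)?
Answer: 2904616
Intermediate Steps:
h(g) = -1593*g
R = 38809 (R = ((-7 - 1*(-21)) - 211)² = ((-7 + 21) - 211)² = (14 - 211)² = (-197)² = 38809)
R - h(1799) = 38809 - (-1593)*1799 = 38809 - 1*(-2865807) = 38809 + 2865807 = 2904616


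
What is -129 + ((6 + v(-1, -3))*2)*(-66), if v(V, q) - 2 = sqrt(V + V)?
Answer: -1185 - 132*I*sqrt(2) ≈ -1185.0 - 186.68*I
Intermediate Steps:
v(V, q) = 2 + sqrt(2)*sqrt(V) (v(V, q) = 2 + sqrt(V + V) = 2 + sqrt(2*V) = 2 + sqrt(2)*sqrt(V))
-129 + ((6 + v(-1, -3))*2)*(-66) = -129 + ((6 + (2 + sqrt(2)*sqrt(-1)))*2)*(-66) = -129 + ((6 + (2 + sqrt(2)*I))*2)*(-66) = -129 + ((6 + (2 + I*sqrt(2)))*2)*(-66) = -129 + ((8 + I*sqrt(2))*2)*(-66) = -129 + (16 + 2*I*sqrt(2))*(-66) = -129 + (-1056 - 132*I*sqrt(2)) = -1185 - 132*I*sqrt(2)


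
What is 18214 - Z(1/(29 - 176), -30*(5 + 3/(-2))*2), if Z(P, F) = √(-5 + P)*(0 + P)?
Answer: 18214 + 4*I*√138/3087 ≈ 18214.0 + 0.015222*I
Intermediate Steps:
Z(P, F) = P*√(-5 + P) (Z(P, F) = √(-5 + P)*P = P*√(-5 + P))
18214 - Z(1/(29 - 176), -30*(5 + 3/(-2))*2) = 18214 - √(-5 + 1/(29 - 176))/(29 - 176) = 18214 - √(-5 + 1/(-147))/(-147) = 18214 - (-1)*√(-5 - 1/147)/147 = 18214 - (-1)*√(-736/147)/147 = 18214 - (-1)*4*I*√138/21/147 = 18214 - (-4)*I*√138/3087 = 18214 + 4*I*√138/3087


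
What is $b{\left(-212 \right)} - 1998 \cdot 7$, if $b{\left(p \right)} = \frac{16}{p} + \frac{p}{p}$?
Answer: $- \frac{741209}{53} \approx -13985.0$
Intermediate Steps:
$b{\left(p \right)} = 1 + \frac{16}{p}$ ($b{\left(p \right)} = \frac{16}{p} + 1 = 1 + \frac{16}{p}$)
$b{\left(-212 \right)} - 1998 \cdot 7 = \frac{16 - 212}{-212} - 1998 \cdot 7 = \left(- \frac{1}{212}\right) \left(-196\right) - 13986 = \frac{49}{53} - 13986 = - \frac{741209}{53}$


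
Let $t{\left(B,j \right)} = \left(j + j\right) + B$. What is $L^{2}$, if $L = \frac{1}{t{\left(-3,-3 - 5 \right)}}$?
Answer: $\frac{1}{361} \approx 0.0027701$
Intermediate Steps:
$t{\left(B,j \right)} = B + 2 j$ ($t{\left(B,j \right)} = 2 j + B = B + 2 j$)
$L = - \frac{1}{19}$ ($L = \frac{1}{-3 + 2 \left(-3 - 5\right)} = \frac{1}{-3 + 2 \left(-8\right)} = \frac{1}{-3 - 16} = \frac{1}{-19} = - \frac{1}{19} \approx -0.052632$)
$L^{2} = \left(- \frac{1}{19}\right)^{2} = \frac{1}{361}$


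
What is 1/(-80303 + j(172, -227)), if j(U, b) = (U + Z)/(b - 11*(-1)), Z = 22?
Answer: -108/8672821 ≈ -1.2453e-5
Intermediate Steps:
j(U, b) = (22 + U)/(11 + b) (j(U, b) = (U + 22)/(b - 11*(-1)) = (22 + U)/(b + 11) = (22 + U)/(11 + b))
1/(-80303 + j(172, -227)) = 1/(-80303 + (22 + 172)/(11 - 227)) = 1/(-80303 + 194/(-216)) = 1/(-80303 - 1/216*194) = 1/(-80303 - 97/108) = 1/(-8672821/108) = -108/8672821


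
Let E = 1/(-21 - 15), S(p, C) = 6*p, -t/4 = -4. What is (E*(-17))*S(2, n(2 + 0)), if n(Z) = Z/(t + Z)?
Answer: 17/3 ≈ 5.6667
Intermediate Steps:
t = 16 (t = -4*(-4) = 16)
n(Z) = Z/(16 + Z)
E = -1/36 (E = 1/(-36) = -1/36 ≈ -0.027778)
(E*(-17))*S(2, n(2 + 0)) = (-1/36*(-17))*(6*2) = (17/36)*12 = 17/3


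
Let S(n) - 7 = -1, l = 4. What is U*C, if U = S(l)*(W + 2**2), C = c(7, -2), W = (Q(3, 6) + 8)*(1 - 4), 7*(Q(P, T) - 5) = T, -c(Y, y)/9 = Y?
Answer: 14202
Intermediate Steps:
c(Y, y) = -9*Y
Q(P, T) = 5 + T/7
S(n) = 6 (S(n) = 7 - 1 = 6)
W = -291/7 (W = ((5 + (1/7)*6) + 8)*(1 - 4) = ((5 + 6/7) + 8)*(-3) = (41/7 + 8)*(-3) = (97/7)*(-3) = -291/7 ≈ -41.571)
C = -63 (C = -9*7 = -63)
U = -1578/7 (U = 6*(-291/7 + 2**2) = 6*(-291/7 + 4) = 6*(-263/7) = -1578/7 ≈ -225.43)
U*C = -1578/7*(-63) = 14202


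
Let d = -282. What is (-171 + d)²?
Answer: 205209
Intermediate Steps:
(-171 + d)² = (-171 - 282)² = (-453)² = 205209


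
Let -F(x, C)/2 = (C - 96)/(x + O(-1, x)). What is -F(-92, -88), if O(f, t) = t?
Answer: 2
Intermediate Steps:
F(x, C) = -(-96 + C)/x (F(x, C) = -2*(C - 96)/(x + x) = -2*(-96 + C)/(2*x) = -2*(-96 + C)*1/(2*x) = -(-96 + C)/x)
-F(-92, -88) = -(96 - 1*(-88))/(-92) = -(-1)*(96 + 88)/92 = -(-1)*184/92 = -1*(-2) = 2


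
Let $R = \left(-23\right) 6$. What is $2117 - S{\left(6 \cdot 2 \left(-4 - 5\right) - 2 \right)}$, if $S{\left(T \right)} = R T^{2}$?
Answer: $1671917$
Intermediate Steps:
$R = -138$
$S{\left(T \right)} = - 138 T^{2}$
$2117 - S{\left(6 \cdot 2 \left(-4 - 5\right) - 2 \right)} = 2117 - - 138 \left(6 \cdot 2 \left(-4 - 5\right) - 2\right)^{2} = 2117 - - 138 \left(12 \left(-9\right) - 2\right)^{2} = 2117 - - 138 \left(-108 - 2\right)^{2} = 2117 - - 138 \left(-110\right)^{2} = 2117 - \left(-138\right) 12100 = 2117 - -1669800 = 2117 + 1669800 = 1671917$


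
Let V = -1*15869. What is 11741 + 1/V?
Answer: 186317928/15869 ≈ 11741.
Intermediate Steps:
V = -15869
11741 + 1/V = 11741 + 1/(-15869) = 11741 - 1/15869 = 186317928/15869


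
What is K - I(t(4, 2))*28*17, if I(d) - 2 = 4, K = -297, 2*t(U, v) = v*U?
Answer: -3153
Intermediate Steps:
t(U, v) = U*v/2 (t(U, v) = (v*U)/2 = (U*v)/2 = U*v/2)
I(d) = 6 (I(d) = 2 + 4 = 6)
K - I(t(4, 2))*28*17 = -297 - 6*28*17 = -297 - 168*17 = -297 - 1*2856 = -297 - 2856 = -3153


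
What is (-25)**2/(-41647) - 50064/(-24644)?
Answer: 517403227/256587167 ≈ 2.0165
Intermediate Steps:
(-25)**2/(-41647) - 50064/(-24644) = 625*(-1/41647) - 50064*(-1/24644) = -625/41647 + 12516/6161 = 517403227/256587167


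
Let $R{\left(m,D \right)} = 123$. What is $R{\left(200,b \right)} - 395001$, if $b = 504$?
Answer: $-394878$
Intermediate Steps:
$R{\left(200,b \right)} - 395001 = 123 - 395001 = -394878$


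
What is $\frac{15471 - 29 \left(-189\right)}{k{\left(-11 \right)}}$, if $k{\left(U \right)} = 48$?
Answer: $\frac{873}{2} \approx 436.5$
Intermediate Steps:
$\frac{15471 - 29 \left(-189\right)}{k{\left(-11 \right)}} = \frac{15471 - 29 \left(-189\right)}{48} = \left(15471 - -5481\right) \frac{1}{48} = \left(15471 + 5481\right) \frac{1}{48} = 20952 \cdot \frac{1}{48} = \frac{873}{2}$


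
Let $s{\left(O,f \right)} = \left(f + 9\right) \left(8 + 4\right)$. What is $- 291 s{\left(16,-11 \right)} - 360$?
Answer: $6624$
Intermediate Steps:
$s{\left(O,f \right)} = 108 + 12 f$ ($s{\left(O,f \right)} = \left(9 + f\right) 12 = 108 + 12 f$)
$- 291 s{\left(16,-11 \right)} - 360 = - 291 \left(108 + 12 \left(-11\right)\right) - 360 = - 291 \left(108 - 132\right) - 360 = \left(-291\right) \left(-24\right) - 360 = 6984 - 360 = 6624$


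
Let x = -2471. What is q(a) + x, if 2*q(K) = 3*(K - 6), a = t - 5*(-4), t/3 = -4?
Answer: -2468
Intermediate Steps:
t = -12 (t = 3*(-4) = -12)
a = 8 (a = -12 - 5*(-4) = -12 + 20 = 8)
q(K) = -9 + 3*K/2 (q(K) = (3*(K - 6))/2 = (3*(-6 + K))/2 = (-18 + 3*K)/2 = -9 + 3*K/2)
q(a) + x = (-9 + (3/2)*8) - 2471 = (-9 + 12) - 2471 = 3 - 2471 = -2468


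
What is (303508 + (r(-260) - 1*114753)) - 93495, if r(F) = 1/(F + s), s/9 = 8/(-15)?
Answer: 126124235/1324 ≈ 95260.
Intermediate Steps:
s = -24/5 (s = 9*(8/(-15)) = 9*(8*(-1/15)) = 9*(-8/15) = -24/5 ≈ -4.8000)
r(F) = 1/(-24/5 + F) (r(F) = 1/(F - 24/5) = 1/(-24/5 + F))
(303508 + (r(-260) - 1*114753)) - 93495 = (303508 + (5/(-24 + 5*(-260)) - 1*114753)) - 93495 = (303508 + (5/(-24 - 1300) - 114753)) - 93495 = (303508 + (5/(-1324) - 114753)) - 93495 = (303508 + (5*(-1/1324) - 114753)) - 93495 = (303508 + (-5/1324 - 114753)) - 93495 = (303508 - 151932977/1324) - 93495 = 249911615/1324 - 93495 = 126124235/1324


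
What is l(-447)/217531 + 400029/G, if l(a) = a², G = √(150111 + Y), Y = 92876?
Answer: 199809/217531 + 400029*√242987/242987 ≈ 812.44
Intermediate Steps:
G = √242987 (G = √(150111 + 92876) = √242987 ≈ 492.94)
l(-447)/217531 + 400029/G = (-447)²/217531 + 400029/(√242987) = 199809*(1/217531) + 400029*(√242987/242987) = 199809/217531 + 400029*√242987/242987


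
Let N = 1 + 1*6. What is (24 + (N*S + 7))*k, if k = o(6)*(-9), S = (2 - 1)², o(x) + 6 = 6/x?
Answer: 1710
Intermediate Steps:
o(x) = -6 + 6/x
N = 7 (N = 1 + 6 = 7)
S = 1 (S = 1² = 1)
k = 45 (k = (-6 + 6/6)*(-9) = (-6 + 6*(⅙))*(-9) = (-6 + 1)*(-9) = -5*(-9) = 45)
(24 + (N*S + 7))*k = (24 + (7*1 + 7))*45 = (24 + (7 + 7))*45 = (24 + 14)*45 = 38*45 = 1710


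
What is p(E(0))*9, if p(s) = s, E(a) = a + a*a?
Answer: 0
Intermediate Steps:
E(a) = a + a**2
p(E(0))*9 = (0*(1 + 0))*9 = (0*1)*9 = 0*9 = 0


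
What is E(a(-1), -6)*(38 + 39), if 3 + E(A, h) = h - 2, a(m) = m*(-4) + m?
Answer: -847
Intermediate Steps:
a(m) = -3*m (a(m) = -4*m + m = -3*m)
E(A, h) = -5 + h (E(A, h) = -3 + (h - 2) = -3 + (-2 + h) = -5 + h)
E(a(-1), -6)*(38 + 39) = (-5 - 6)*(38 + 39) = -11*77 = -847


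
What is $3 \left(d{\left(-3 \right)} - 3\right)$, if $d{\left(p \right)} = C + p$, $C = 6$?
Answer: $0$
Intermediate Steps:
$d{\left(p \right)} = 6 + p$
$3 \left(d{\left(-3 \right)} - 3\right) = 3 \left(\left(6 - 3\right) - 3\right) = 3 \left(3 - 3\right) = 3 \cdot 0 = 0$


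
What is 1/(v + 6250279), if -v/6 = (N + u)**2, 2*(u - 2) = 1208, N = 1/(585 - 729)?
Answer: 3456/13986133055 ≈ 2.4710e-7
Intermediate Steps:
N = -1/144 (N = 1/(-144) = -1/144 ≈ -0.0069444)
u = 606 (u = 2 + (1/2)*1208 = 2 + 604 = 606)
v = -7614831169/3456 (v = -6*(-1/144 + 606)**2 = -6*(87263/144)**2 = -6*7614831169/20736 = -7614831169/3456 ≈ -2.2034e+6)
1/(v + 6250279) = 1/(-7614831169/3456 + 6250279) = 1/(13986133055/3456) = 3456/13986133055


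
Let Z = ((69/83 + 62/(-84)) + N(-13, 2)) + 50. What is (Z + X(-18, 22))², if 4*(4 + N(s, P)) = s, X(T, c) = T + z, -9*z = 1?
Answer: 267596186209/437479056 ≈ 611.68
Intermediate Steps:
z = -⅑ (z = -⅑*1 = -⅑ ≈ -0.11111)
X(T, c) = -⅑ + T (X(T, c) = T - ⅑ = -⅑ + T)
N(s, P) = -4 + s/4
Z = 298703/6972 (Z = ((69/83 + 62/(-84)) + (-4 + (¼)*(-13))) + 50 = ((69*(1/83) + 62*(-1/84)) + (-4 - 13/4)) + 50 = ((69/83 - 31/42) - 29/4) + 50 = (325/3486 - 29/4) + 50 = -49897/6972 + 50 = 298703/6972 ≈ 42.843)
(Z + X(-18, 22))² = (298703/6972 + (-⅑ - 18))² = (298703/6972 - 163/9)² = (517297/20916)² = 267596186209/437479056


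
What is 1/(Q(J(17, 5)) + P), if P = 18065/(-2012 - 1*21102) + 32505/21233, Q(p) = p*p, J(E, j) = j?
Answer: 490779562/12637235475 ≈ 0.038836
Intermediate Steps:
Q(p) = p²
P = 367746425/490779562 (P = 18065/(-2012 - 21102) + 32505*(1/21233) = 18065/(-23114) + 32505/21233 = 18065*(-1/23114) + 32505/21233 = -18065/23114 + 32505/21233 = 367746425/490779562 ≈ 0.74931)
1/(Q(J(17, 5)) + P) = 1/(5² + 367746425/490779562) = 1/(25 + 367746425/490779562) = 1/(12637235475/490779562) = 490779562/12637235475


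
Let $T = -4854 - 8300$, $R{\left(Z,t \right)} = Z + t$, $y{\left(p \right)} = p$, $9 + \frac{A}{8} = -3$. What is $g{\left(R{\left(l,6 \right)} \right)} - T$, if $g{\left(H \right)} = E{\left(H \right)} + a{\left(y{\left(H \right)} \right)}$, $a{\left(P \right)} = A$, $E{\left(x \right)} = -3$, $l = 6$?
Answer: $13055$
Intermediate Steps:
$A = -96$ ($A = -72 + 8 \left(-3\right) = -72 - 24 = -96$)
$a{\left(P \right)} = -96$
$g{\left(H \right)} = -99$ ($g{\left(H \right)} = -3 - 96 = -99$)
$T = -13154$ ($T = -4854 - 8300 = -13154$)
$g{\left(R{\left(l,6 \right)} \right)} - T = -99 - -13154 = -99 + 13154 = 13055$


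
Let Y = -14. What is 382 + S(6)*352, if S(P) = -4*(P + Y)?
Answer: 11646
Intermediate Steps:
S(P) = 56 - 4*P (S(P) = -4*(P - 14) = -4*(-14 + P) = 56 - 4*P)
382 + S(6)*352 = 382 + (56 - 4*6)*352 = 382 + (56 - 24)*352 = 382 + 32*352 = 382 + 11264 = 11646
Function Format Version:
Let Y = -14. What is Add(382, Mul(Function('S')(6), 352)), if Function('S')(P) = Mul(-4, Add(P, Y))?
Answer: 11646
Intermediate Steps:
Function('S')(P) = Add(56, Mul(-4, P)) (Function('S')(P) = Mul(-4, Add(P, -14)) = Mul(-4, Add(-14, P)) = Add(56, Mul(-4, P)))
Add(382, Mul(Function('S')(6), 352)) = Add(382, Mul(Add(56, Mul(-4, 6)), 352)) = Add(382, Mul(Add(56, -24), 352)) = Add(382, Mul(32, 352)) = Add(382, 11264) = 11646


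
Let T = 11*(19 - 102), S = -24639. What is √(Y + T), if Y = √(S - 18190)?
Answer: √(-913 + I*√42829) ≈ 3.403 + 30.407*I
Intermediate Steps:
Y = I*√42829 (Y = √(-24639 - 18190) = √(-42829) = I*√42829 ≈ 206.95*I)
T = -913 (T = 11*(-83) = -913)
√(Y + T) = √(I*√42829 - 913) = √(-913 + I*√42829)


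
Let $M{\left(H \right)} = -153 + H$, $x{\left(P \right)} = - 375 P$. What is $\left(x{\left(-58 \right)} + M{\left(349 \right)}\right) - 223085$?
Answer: $-201139$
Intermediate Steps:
$\left(x{\left(-58 \right)} + M{\left(349 \right)}\right) - 223085 = \left(\left(-375\right) \left(-58\right) + \left(-153 + 349\right)\right) - 223085 = \left(21750 + 196\right) - 223085 = 21946 - 223085 = -201139$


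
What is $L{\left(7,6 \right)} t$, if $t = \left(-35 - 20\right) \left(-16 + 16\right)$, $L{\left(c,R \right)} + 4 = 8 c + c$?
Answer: $0$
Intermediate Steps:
$L{\left(c,R \right)} = -4 + 9 c$ ($L{\left(c,R \right)} = -4 + \left(8 c + c\right) = -4 + 9 c$)
$t = 0$ ($t = \left(-55\right) 0 = 0$)
$L{\left(7,6 \right)} t = \left(-4 + 9 \cdot 7\right) 0 = \left(-4 + 63\right) 0 = 59 \cdot 0 = 0$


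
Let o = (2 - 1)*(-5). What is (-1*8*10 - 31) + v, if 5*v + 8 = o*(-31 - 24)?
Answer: -288/5 ≈ -57.600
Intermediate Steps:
o = -5 (o = 1*(-5) = -5)
v = 267/5 (v = -8/5 + (-5*(-31 - 24))/5 = -8/5 + (-5*(-55))/5 = -8/5 + (⅕)*275 = -8/5 + 55 = 267/5 ≈ 53.400)
(-1*8*10 - 31) + v = (-1*8*10 - 31) + 267/5 = (-8*10 - 31) + 267/5 = (-80 - 31) + 267/5 = -111 + 267/5 = -288/5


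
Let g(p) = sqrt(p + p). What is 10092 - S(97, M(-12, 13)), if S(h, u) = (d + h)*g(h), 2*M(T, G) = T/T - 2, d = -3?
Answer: 10092 - 94*sqrt(194) ≈ 8782.7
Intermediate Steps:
g(p) = sqrt(2)*sqrt(p) (g(p) = sqrt(2*p) = sqrt(2)*sqrt(p))
M(T, G) = -1/2 (M(T, G) = (T/T - 2)/2 = (1 - 2)/2 = (1/2)*(-1) = -1/2)
S(h, u) = sqrt(2)*sqrt(h)*(-3 + h) (S(h, u) = (-3 + h)*(sqrt(2)*sqrt(h)) = sqrt(2)*sqrt(h)*(-3 + h))
10092 - S(97, M(-12, 13)) = 10092 - sqrt(2)*sqrt(97)*(-3 + 97) = 10092 - sqrt(2)*sqrt(97)*94 = 10092 - 94*sqrt(194)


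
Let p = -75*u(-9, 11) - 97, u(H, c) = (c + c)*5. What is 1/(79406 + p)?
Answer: 1/71059 ≈ 1.4073e-5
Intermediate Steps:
u(H, c) = 10*c (u(H, c) = (2*c)*5 = 10*c)
p = -8347 (p = -750*11 - 97 = -75*110 - 97 = -8250 - 97 = -8347)
1/(79406 + p) = 1/(79406 - 8347) = 1/71059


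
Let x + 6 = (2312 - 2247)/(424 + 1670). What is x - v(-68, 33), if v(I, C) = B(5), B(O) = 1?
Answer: -14593/2094 ≈ -6.9690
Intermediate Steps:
v(I, C) = 1
x = -12499/2094 (x = -6 + (2312 - 2247)/(424 + 1670) = -6 + 65/2094 = -12499/2094 ≈ -5.9690)
x - v(-68, 33) = -12499/2094 - 1*1 = -12499/2094 - 1 = -14593/2094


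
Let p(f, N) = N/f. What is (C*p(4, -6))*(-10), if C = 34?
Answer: 510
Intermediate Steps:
(C*p(4, -6))*(-10) = (34*(-6/4))*(-10) = (34*(-6*1/4))*(-10) = (34*(-3/2))*(-10) = -51*(-10) = 510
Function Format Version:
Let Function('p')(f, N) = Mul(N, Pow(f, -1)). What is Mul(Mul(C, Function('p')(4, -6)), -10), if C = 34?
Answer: 510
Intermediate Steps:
Mul(Mul(C, Function('p')(4, -6)), -10) = Mul(Mul(34, Mul(-6, Pow(4, -1))), -10) = Mul(Mul(34, Mul(-6, Rational(1, 4))), -10) = Mul(Mul(34, Rational(-3, 2)), -10) = Mul(-51, -10) = 510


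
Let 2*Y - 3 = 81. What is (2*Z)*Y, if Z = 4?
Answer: 336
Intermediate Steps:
Y = 42 (Y = 3/2 + (½)*81 = 3/2 + 81/2 = 42)
(2*Z)*Y = (2*4)*42 = 8*42 = 336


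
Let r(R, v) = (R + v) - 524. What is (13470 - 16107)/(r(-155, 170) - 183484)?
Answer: 879/61331 ≈ 0.014332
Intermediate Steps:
r(R, v) = -524 + R + v
(13470 - 16107)/(r(-155, 170) - 183484) = (13470 - 16107)/((-524 - 155 + 170) - 183484) = -2637/(-509 - 183484) = -2637/(-183993) = -2637*(-1/183993) = 879/61331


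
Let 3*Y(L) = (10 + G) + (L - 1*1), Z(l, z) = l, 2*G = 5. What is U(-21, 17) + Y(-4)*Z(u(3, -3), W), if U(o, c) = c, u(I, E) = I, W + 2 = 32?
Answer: 49/2 ≈ 24.500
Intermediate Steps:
W = 30 (W = -2 + 32 = 30)
G = 5/2 (G = (½)*5 = 5/2 ≈ 2.5000)
Y(L) = 23/6 + L/3 (Y(L) = ((10 + 5/2) + (L - 1*1))/3 = (25/2 + (L - 1))/3 = (25/2 + (-1 + L))/3 = (23/2 + L)/3 = 23/6 + L/3)
U(-21, 17) + Y(-4)*Z(u(3, -3), W) = 17 + (23/6 + (⅓)*(-4))*3 = 17 + (23/6 - 4/3)*3 = 17 + (5/2)*3 = 17 + 15/2 = 49/2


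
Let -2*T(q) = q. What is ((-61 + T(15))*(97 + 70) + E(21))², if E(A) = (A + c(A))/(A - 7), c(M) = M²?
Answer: 520432969/4 ≈ 1.3011e+8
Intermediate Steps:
T(q) = -q/2
E(A) = (A + A²)/(-7 + A) (E(A) = (A + A²)/(A - 7) = (A + A²)/(-7 + A))
((-61 + T(15))*(97 + 70) + E(21))² = ((-61 - ½*15)*(97 + 70) + 21*(1 + 21)/(-7 + 21))² = ((-61 - 15/2)*167 + 21*22/14)² = (-137/2*167 + 21*(1/14)*22)² = (-22879/2 + 33)² = (-22813/2)² = 520432969/4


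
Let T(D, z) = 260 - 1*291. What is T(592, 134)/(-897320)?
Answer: 31/897320 ≈ 3.4547e-5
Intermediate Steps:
T(D, z) = -31 (T(D, z) = 260 - 291 = -31)
T(592, 134)/(-897320) = -31/(-897320) = -31*(-1/897320) = 31/897320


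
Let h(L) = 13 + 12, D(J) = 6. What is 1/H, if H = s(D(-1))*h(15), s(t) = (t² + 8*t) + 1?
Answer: 1/2125 ≈ 0.00047059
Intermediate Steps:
h(L) = 25
s(t) = 1 + t² + 8*t
H = 2125 (H = (1 + 6² + 8*6)*25 = (1 + 36 + 48)*25 = 85*25 = 2125)
1/H = 1/2125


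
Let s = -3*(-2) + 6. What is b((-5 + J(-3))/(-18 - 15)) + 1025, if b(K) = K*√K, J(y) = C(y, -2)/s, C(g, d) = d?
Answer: 1025 + 31*√682/13068 ≈ 1025.1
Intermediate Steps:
s = 12 (s = 6 + 6 = 12)
J(y) = -⅙ (J(y) = -2/12 = -2*1/12 = -⅙)
b(K) = K^(3/2)
b((-5 + J(-3))/(-18 - 15)) + 1025 = ((-5 - ⅙)/(-18 - 15))^(3/2) + 1025 = (-31/6/(-33))^(3/2) + 1025 = (-31/6*(-1/33))^(3/2) + 1025 = (31/198)^(3/2) + 1025 = 31*√682/13068 + 1025 = 1025 + 31*√682/13068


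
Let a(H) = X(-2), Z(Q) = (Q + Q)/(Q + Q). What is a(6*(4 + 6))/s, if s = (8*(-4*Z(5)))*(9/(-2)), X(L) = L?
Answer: -1/72 ≈ -0.013889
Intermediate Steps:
Z(Q) = 1 (Z(Q) = (2*Q)/((2*Q)) = (2*Q)*(1/(2*Q)) = 1)
a(H) = -2
s = 144 (s = (8*(-4*1))*(9/(-2)) = (8*(-4))*(9*(-1/2)) = -32*(-9/2) = 144)
a(6*(4 + 6))/s = -2/144 = -2*1/144 = -1/72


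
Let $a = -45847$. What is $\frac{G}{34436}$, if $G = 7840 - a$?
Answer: $\frac{53687}{34436} \approx 1.559$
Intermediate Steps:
$G = 53687$ ($G = 7840 - -45847 = 7840 + 45847 = 53687$)
$\frac{G}{34436} = \frac{53687}{34436}$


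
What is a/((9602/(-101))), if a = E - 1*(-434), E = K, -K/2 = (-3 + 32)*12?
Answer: 13231/4801 ≈ 2.7559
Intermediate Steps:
K = -696 (K = -2*(-3 + 32)*12 = -58*12 = -2*348 = -696)
E = -696
a = -262 (a = -696 - 1*(-434) = -696 + 434 = -262)
a/((9602/(-101))) = -262/(9602/(-101)) = -262/(9602*(-1/101)) = -262/(-9602/101) = -262*(-101/9602) = 13231/4801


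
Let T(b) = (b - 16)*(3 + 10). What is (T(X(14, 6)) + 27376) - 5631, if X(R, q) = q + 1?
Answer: 21628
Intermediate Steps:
X(R, q) = 1 + q
T(b) = -208 + 13*b (T(b) = (-16 + b)*13 = -208 + 13*b)
(T(X(14, 6)) + 27376) - 5631 = ((-208 + 13*(1 + 6)) + 27376) - 5631 = ((-208 + 13*7) + 27376) - 5631 = ((-208 + 91) + 27376) - 5631 = (-117 + 27376) - 5631 = 27259 - 5631 = 21628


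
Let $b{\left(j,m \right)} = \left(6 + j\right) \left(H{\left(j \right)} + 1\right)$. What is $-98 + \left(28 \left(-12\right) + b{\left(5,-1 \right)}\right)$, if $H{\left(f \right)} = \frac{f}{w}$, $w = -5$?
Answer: $-434$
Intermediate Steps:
$H{\left(f \right)} = - \frac{f}{5}$ ($H{\left(f \right)} = \frac{f}{-5} = f \left(- \frac{1}{5}\right) = - \frac{f}{5}$)
$b{\left(j,m \right)} = \left(1 - \frac{j}{5}\right) \left(6 + j\right)$ ($b{\left(j,m \right)} = \left(6 + j\right) \left(- \frac{j}{5} + 1\right) = \left(6 + j\right) \left(1 - \frac{j}{5}\right) = \left(1 - \frac{j}{5}\right) \left(6 + j\right)$)
$-98 + \left(28 \left(-12\right) + b{\left(5,-1 \right)}\right) = -98 + \left(28 \left(-12\right) - \left(-5 + 5\right)\right) = -98 - 336 = -434$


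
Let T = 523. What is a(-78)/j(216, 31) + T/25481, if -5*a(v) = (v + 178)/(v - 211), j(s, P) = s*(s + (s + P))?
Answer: 3779104699/184114953018 ≈ 0.020526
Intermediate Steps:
j(s, P) = s*(P + 2*s) (j(s, P) = s*(s + (P + s)) = s*(P + 2*s))
a(v) = -(178 + v)/(5*(-211 + v)) (a(v) = -(v + 178)/(5*(v - 211)) = -(178 + v)/(5*(-211 + v)))
a(-78)/j(216, 31) + T/25481 = ((-178 - 1*(-78))/(5*(-211 - 78)))/((216*(31 + 2*216))) + 523/25481 = ((⅕)*(-178 + 78)/(-289))/((216*(31 + 432))) + 523*(1/25481) = ((⅕)*(-1/289)*(-100))/((216*463)) + 523/25481 = (20/289)/100008 + 523/25481 = (20/289)*(1/100008) + 523/25481 = 5/7225578 + 523/25481 = 3779104699/184114953018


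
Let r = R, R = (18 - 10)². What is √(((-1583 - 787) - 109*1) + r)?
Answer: I*√2415 ≈ 49.143*I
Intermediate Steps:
R = 64 (R = 8² = 64)
r = 64
√(((-1583 - 787) - 109*1) + r) = √(((-1583 - 787) - 109*1) + 64) = √((-2370 - 109) + 64) = √(-2479 + 64) = √(-2415) = I*√2415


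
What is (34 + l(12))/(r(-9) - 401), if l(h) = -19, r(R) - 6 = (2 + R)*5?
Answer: -3/86 ≈ -0.034884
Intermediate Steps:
r(R) = 16 + 5*R (r(R) = 6 + (2 + R)*5 = 6 + (10 + 5*R) = 16 + 5*R)
(34 + l(12))/(r(-9) - 401) = (34 - 19)/((16 + 5*(-9)) - 401) = 15/((16 - 45) - 401) = 15/(-29 - 401) = 15/(-430) = -1/430*15 = -3/86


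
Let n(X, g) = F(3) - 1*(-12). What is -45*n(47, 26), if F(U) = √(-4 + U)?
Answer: -540 - 45*I ≈ -540.0 - 45.0*I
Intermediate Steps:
n(X, g) = 12 + I (n(X, g) = √(-4 + 3) - 1*(-12) = √(-1) + 12 = I + 12 = 12 + I)
-45*n(47, 26) = -45*(12 + I) = -540 - 45*I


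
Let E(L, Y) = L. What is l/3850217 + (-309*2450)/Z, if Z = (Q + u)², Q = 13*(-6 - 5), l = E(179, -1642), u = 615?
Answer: -1457383450757/428883372064 ≈ -3.3981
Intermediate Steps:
l = 179
Q = -143 (Q = 13*(-11) = -143)
Z = 222784 (Z = (-143 + 615)² = 472² = 222784)
l/3850217 + (-309*2450)/Z = 179/3850217 - 309*2450/222784 = 179*(1/3850217) - 757050*1/222784 = 179/3850217 - 378525/111392 = -1457383450757/428883372064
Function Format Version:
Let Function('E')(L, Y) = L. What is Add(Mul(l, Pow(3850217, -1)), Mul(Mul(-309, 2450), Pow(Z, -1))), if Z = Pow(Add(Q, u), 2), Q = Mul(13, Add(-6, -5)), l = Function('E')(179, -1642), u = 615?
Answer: Rational(-1457383450757, 428883372064) ≈ -3.3981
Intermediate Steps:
l = 179
Q = -143 (Q = Mul(13, -11) = -143)
Z = 222784 (Z = Pow(Add(-143, 615), 2) = Pow(472, 2) = 222784)
Add(Mul(l, Pow(3850217, -1)), Mul(Mul(-309, 2450), Pow(Z, -1))) = Add(Mul(179, Pow(3850217, -1)), Mul(Mul(-309, 2450), Pow(222784, -1))) = Add(Mul(179, Rational(1, 3850217)), Mul(-757050, Rational(1, 222784))) = Add(Rational(179, 3850217), Rational(-378525, 111392)) = Rational(-1457383450757, 428883372064)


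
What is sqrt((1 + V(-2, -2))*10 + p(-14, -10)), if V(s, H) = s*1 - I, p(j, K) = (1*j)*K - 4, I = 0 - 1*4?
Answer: sqrt(166) ≈ 12.884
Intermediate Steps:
I = -4 (I = 0 - 4 = -4)
p(j, K) = -4 + K*j (p(j, K) = j*K - 4 = K*j - 4 = -4 + K*j)
V(s, H) = 4 + s (V(s, H) = s*1 - 1*(-4) = s + 4 = 4 + s)
sqrt((1 + V(-2, -2))*10 + p(-14, -10)) = sqrt((1 + (4 - 2))*10 + (-4 - 10*(-14))) = sqrt((1 + 2)*10 + (-4 + 140)) = sqrt(3*10 + 136) = sqrt(30 + 136) = sqrt(166)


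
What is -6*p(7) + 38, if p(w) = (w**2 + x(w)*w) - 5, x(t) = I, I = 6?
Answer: -478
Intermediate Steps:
x(t) = 6
p(w) = -5 + w**2 + 6*w (p(w) = (w**2 + 6*w) - 5 = -5 + w**2 + 6*w)
-6*p(7) + 38 = -6*(-5 + 7**2 + 6*7) + 38 = -6*(-5 + 49 + 42) + 38 = -6*86 + 38 = -516 + 38 = -478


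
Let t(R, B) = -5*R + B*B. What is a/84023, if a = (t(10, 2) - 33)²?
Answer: 6241/84023 ≈ 0.074277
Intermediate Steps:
t(R, B) = B² - 5*R (t(R, B) = -5*R + B² = B² - 5*R)
a = 6241 (a = ((2² - 5*10) - 33)² = ((4 - 50) - 33)² = (-46 - 33)² = (-79)² = 6241)
a/84023 = 6241/84023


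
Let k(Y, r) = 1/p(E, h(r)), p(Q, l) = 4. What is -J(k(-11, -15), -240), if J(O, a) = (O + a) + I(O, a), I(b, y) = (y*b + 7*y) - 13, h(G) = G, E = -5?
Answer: 7971/4 ≈ 1992.8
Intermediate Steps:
I(b, y) = -13 + 7*y + b*y (I(b, y) = (b*y + 7*y) - 13 = (7*y + b*y) - 13 = -13 + 7*y + b*y)
k(Y, r) = ¼ (k(Y, r) = 1/4 = ¼)
J(O, a) = -13 + O + 8*a + O*a (J(O, a) = (O + a) + (-13 + 7*a + O*a) = -13 + O + 8*a + O*a)
-J(k(-11, -15), -240) = -(-13 + ¼ + 8*(-240) + (¼)*(-240)) = -(-13 + ¼ - 1920 - 60) = -1*(-7971/4) = 7971/4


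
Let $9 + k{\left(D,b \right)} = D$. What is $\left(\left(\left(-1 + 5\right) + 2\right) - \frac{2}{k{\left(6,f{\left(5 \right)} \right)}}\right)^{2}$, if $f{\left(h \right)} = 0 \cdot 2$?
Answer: $\frac{400}{9} \approx 44.444$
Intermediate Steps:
$f{\left(h \right)} = 0$
$k{\left(D,b \right)} = -9 + D$
$\left(\left(\left(-1 + 5\right) + 2\right) - \frac{2}{k{\left(6,f{\left(5 \right)} \right)}}\right)^{2} = \left(\left(\left(-1 + 5\right) + 2\right) - \frac{2}{-9 + 6}\right)^{2} = \left(\left(4 + 2\right) - \frac{2}{-3}\right)^{2} = \left(6 - - \frac{2}{3}\right)^{2} = \left(6 + \frac{2}{3}\right)^{2} = \left(\frac{20}{3}\right)^{2} = \frac{400}{9}$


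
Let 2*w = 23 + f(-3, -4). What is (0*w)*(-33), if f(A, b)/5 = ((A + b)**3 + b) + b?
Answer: 0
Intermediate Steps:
f(A, b) = 5*(A + b)**3 + 10*b (f(A, b) = 5*(((A + b)**3 + b) + b) = 5*((b + (A + b)**3) + b) = 5*((A + b)**3 + 2*b) = 5*(A + b)**3 + 10*b)
w = -866 (w = (23 + (5*(-3 - 4)**3 + 10*(-4)))/2 = (23 + (5*(-7)**3 - 40))/2 = (23 + (5*(-343) - 40))/2 = (23 + (-1715 - 40))/2 = (23 - 1755)/2 = (1/2)*(-1732) = -866)
(0*w)*(-33) = (0*(-866))*(-33) = 0*(-33) = 0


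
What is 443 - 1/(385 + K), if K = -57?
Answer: 145303/328 ≈ 443.00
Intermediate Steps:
443 - 1/(385 + K) = 443 - 1/(385 - 57) = 443 - 1/328 = 145303/328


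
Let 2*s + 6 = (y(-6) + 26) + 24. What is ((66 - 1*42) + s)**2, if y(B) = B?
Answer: 1849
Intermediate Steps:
s = 19 (s = -3 + ((-6 + 26) + 24)/2 = -3 + (20 + 24)/2 = -3 + (1/2)*44 = -3 + 22 = 19)
((66 - 1*42) + s)**2 = ((66 - 1*42) + 19)**2 = ((66 - 42) + 19)**2 = (24 + 19)**2 = 43**2 = 1849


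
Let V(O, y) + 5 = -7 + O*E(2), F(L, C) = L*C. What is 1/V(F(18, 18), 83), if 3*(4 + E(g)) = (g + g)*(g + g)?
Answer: 1/420 ≈ 0.0023810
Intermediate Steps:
F(L, C) = C*L
E(g) = -4 + 4*g²/3 (E(g) = -4 + ((g + g)*(g + g))/3 = -4 + ((2*g)*(2*g))/3 = -4 + (4*g²)/3 = -4 + 4*g²/3)
V(O, y) = -12 + 4*O/3 (V(O, y) = -5 + (-7 + O*(-4 + (4/3)*2²)) = -5 + (-7 + O*(-4 + (4/3)*4)) = -5 + (-7 + O*(-4 + 16/3)) = -5 + (-7 + O*(4/3)) = -5 + (-7 + 4*O/3) = -12 + 4*O/3)
1/V(F(18, 18), 83) = 1/(-12 + 4*(18*18)/3) = 1/(-12 + (4/3)*324) = 1/(-12 + 432) = 1/420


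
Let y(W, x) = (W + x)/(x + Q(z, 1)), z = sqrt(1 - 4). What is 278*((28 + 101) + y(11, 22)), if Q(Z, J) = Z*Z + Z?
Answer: 834*(-828*I + 43*sqrt(3))/(sqrt(3) - 19*I) ≈ 36341.0 - 43.653*I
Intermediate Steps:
z = I*sqrt(3) (z = sqrt(-3) = I*sqrt(3) ≈ 1.732*I)
Q(Z, J) = Z + Z**2 (Q(Z, J) = Z**2 + Z = Z + Z**2)
y(W, x) = (W + x)/(x + I*sqrt(3)*(1 + I*sqrt(3))) (y(W, x) = (W + x)/(x + (I*sqrt(3))*(1 + I*sqrt(3))) = (W + x)/(x + I*sqrt(3)*(1 + I*sqrt(3))))
278*((28 + 101) + y(11, 22)) = 278*((28 + 101) + (11 + 22)/(-3 + 22 + I*sqrt(3))) = 278*(129 + 33/(19 + I*sqrt(3))) = 35862 + 9174/(19 + I*sqrt(3))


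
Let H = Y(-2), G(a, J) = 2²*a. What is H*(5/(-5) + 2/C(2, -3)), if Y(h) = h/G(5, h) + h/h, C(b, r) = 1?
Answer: 9/10 ≈ 0.90000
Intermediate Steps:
G(a, J) = 4*a
Y(h) = 1 + h/20 (Y(h) = h/((4*5)) + h/h = h/20 + 1 = 1 + h/20)
H = 9/10 (H = 1 + (1/20)*(-2) = 1 - ⅒ = 9/10 ≈ 0.90000)
H*(5/(-5) + 2/C(2, -3)) = 9*(5/(-5) + 2/1)/10 = 9*(5*(-⅕) + 2*1)/10 = 9*(-1 + 2)/10 = (9/10)*1 = 9/10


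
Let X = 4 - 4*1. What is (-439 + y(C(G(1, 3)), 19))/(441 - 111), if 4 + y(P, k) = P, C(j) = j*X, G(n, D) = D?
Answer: -443/330 ≈ -1.3424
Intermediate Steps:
X = 0 (X = 4 - 4 = 0)
C(j) = 0 (C(j) = j*0 = 0)
y(P, k) = -4 + P
(-439 + y(C(G(1, 3)), 19))/(441 - 111) = (-439 + (-4 + 0))/(441 - 111) = (-439 - 4)/330 = -443*1/330 = -443/330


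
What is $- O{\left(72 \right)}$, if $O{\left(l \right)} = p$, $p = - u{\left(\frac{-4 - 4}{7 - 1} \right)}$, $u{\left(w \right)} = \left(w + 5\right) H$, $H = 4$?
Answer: $\frac{44}{3} \approx 14.667$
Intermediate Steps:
$u{\left(w \right)} = 20 + 4 w$ ($u{\left(w \right)} = \left(w + 5\right) 4 = \left(5 + w\right) 4 = 20 + 4 w$)
$p = - \frac{44}{3}$ ($p = - (20 + 4 \frac{-4 - 4}{7 - 1}) = - (20 + 4 \left(- \frac{8}{6}\right)) = - (20 + 4 \left(\left(-8\right) \frac{1}{6}\right)) = - (20 + 4 \left(- \frac{4}{3}\right)) = - (20 - \frac{16}{3}) = \left(-1\right) \frac{44}{3} = - \frac{44}{3} \approx -14.667$)
$O{\left(l \right)} = - \frac{44}{3}$
$- O{\left(72 \right)} = \left(-1\right) \left(- \frac{44}{3}\right) = \frac{44}{3}$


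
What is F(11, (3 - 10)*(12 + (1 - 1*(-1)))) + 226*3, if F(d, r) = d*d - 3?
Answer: 796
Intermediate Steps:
F(d, r) = -3 + d² (F(d, r) = d² - 3 = -3 + d²)
F(11, (3 - 10)*(12 + (1 - 1*(-1)))) + 226*3 = (-3 + 11²) + 226*3 = (-3 + 121) + 678 = 118 + 678 = 796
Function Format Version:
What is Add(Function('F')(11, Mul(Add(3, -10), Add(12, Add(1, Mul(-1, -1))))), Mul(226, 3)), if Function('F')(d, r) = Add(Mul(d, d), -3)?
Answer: 796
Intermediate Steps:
Function('F')(d, r) = Add(-3, Pow(d, 2)) (Function('F')(d, r) = Add(Pow(d, 2), -3) = Add(-3, Pow(d, 2)))
Add(Function('F')(11, Mul(Add(3, -10), Add(12, Add(1, Mul(-1, -1))))), Mul(226, 3)) = Add(Add(-3, Pow(11, 2)), Mul(226, 3)) = Add(Add(-3, 121), 678) = Add(118, 678) = 796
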